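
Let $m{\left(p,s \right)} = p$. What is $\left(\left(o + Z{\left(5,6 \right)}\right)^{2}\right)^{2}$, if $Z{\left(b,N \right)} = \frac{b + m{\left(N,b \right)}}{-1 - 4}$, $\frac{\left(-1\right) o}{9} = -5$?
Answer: $\frac{2097273616}{625} \approx 3.3556 \cdot 10^{6}$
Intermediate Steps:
$o = 45$ ($o = \left(-9\right) \left(-5\right) = 45$)
$Z{\left(b,N \right)} = - \frac{N}{5} - \frac{b}{5}$ ($Z{\left(b,N \right)} = \frac{b + N}{-1 - 4} = \frac{N + b}{-5} = \left(N + b\right) \left(- \frac{1}{5}\right) = - \frac{N}{5} - \frac{b}{5}$)
$\left(\left(o + Z{\left(5,6 \right)}\right)^{2}\right)^{2} = \left(\left(45 - \frac{11}{5}\right)^{2}\right)^{2} = \left(\left(\frac{214}{5}\right)^{2}\right)^{2} = \left(\frac{45796}{25}\right)^{2} = \frac{2097273616}{625}$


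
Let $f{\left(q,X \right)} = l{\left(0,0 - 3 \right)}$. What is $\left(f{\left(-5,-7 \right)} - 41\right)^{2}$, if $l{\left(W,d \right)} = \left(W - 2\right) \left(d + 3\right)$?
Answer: $1681$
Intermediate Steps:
$l{\left(W,d \right)} = \left(-2 + W\right) \left(3 + d\right)$
$f{\left(q,X \right)} = 0$ ($f{\left(q,X \right)} = -6 - 2 \left(0 - 3\right) + 3 \cdot 0 + 0 \left(0 - 3\right) = -6 - 2 \left(0 - 3\right) + 0 + 0 \left(0 - 3\right) = -6 - -6 + 0 + 0 \left(-3\right) = -6 + 6 + 0 + 0 = 0$)
$\left(f{\left(-5,-7 \right)} - 41\right)^{2} = \left(0 - 41\right)^{2} = \left(-41\right)^{2} = 1681$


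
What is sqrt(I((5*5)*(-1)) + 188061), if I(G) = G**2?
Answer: sqrt(188686) ≈ 434.38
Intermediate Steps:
sqrt(I((5*5)*(-1)) + 188061) = sqrt(((5*5)*(-1))**2 + 188061) = sqrt((25*(-1))**2 + 188061) = sqrt((-25)**2 + 188061) = sqrt(625 + 188061) = sqrt(188686)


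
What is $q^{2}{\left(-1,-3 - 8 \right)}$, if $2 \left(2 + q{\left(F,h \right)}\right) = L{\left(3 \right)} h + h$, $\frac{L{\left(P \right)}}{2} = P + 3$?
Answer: $\frac{21609}{4} \approx 5402.3$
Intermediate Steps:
$L{\left(P \right)} = 6 + 2 P$ ($L{\left(P \right)} = 2 \left(P + 3\right) = 2 \left(3 + P\right) = 6 + 2 P$)
$q{\left(F,h \right)} = -2 + \frac{13 h}{2}$ ($q{\left(F,h \right)} = -2 + \frac{\left(6 + 2 \cdot 3\right) h + h}{2} = -2 + \frac{\left(6 + 6\right) h + h}{2} = -2 + \frac{12 h + h}{2} = -2 + \frac{13 h}{2}$)
$q^{2}{\left(-1,-3 - 8 \right)} = \left(-2 + \frac{13 \left(-3 - 8\right)}{2}\right)^{2} = \left(-2 + \frac{13}{2} \left(-11\right)\right)^{2} = \left(-2 - \frac{143}{2}\right)^{2} = \left(- \frac{147}{2}\right)^{2} = \frac{21609}{4}$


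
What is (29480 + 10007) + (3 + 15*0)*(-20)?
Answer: 39427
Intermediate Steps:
(29480 + 10007) + (3 + 15*0)*(-20) = 39487 + (3 + 0)*(-20) = 39487 + 3*(-20) = 39487 - 60 = 39427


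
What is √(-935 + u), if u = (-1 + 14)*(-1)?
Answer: 2*I*√237 ≈ 30.79*I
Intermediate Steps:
u = -13 (u = 13*(-1) = -13)
√(-935 + u) = √(-935 - 13) = √(-948) = 2*I*√237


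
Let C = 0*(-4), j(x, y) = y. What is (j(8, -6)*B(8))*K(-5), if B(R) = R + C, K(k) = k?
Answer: 240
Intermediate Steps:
C = 0
B(R) = R (B(R) = R + 0 = R)
(j(8, -6)*B(8))*K(-5) = -6*8*(-5) = -48*(-5) = 240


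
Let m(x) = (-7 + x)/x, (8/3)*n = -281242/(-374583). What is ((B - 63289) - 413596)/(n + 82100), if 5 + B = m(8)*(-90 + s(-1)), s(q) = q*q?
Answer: -476370810949/82008986042 ≈ -5.8088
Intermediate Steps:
n = 140621/499444 (n = 3*(-281242/(-374583))/8 = 3*(-281242*(-1/374583))/8 = (3/8)*(281242/374583) = 140621/499444 ≈ 0.28156)
s(q) = q**2
m(x) = (-7 + x)/x
B = -129/8 (B = -5 + ((-7 + 8)/8)*(-90 + (-1)**2) = -5 + ((1/8)*1)*(-90 + 1) = -5 + (1/8)*(-89) = -5 - 89/8 = -129/8 ≈ -16.125)
((B - 63289) - 413596)/(n + 82100) = ((-129/8 - 63289) - 413596)/(140621/499444 + 82100) = (-506441/8 - 413596)/(41004493021/499444) = -3815209/8*499444/41004493021 = -476370810949/82008986042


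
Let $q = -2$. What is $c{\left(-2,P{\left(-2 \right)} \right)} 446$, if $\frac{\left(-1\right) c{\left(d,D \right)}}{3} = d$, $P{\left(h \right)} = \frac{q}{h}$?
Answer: $2676$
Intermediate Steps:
$P{\left(h \right)} = - \frac{2}{h}$
$c{\left(d,D \right)} = - 3 d$
$c{\left(-2,P{\left(-2 \right)} \right)} 446 = \left(-3\right) \left(-2\right) 446 = 6 \cdot 446 = 2676$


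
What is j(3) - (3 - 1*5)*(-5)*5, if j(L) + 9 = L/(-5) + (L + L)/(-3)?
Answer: -308/5 ≈ -61.600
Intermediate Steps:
j(L) = -9 - 13*L/15 (j(L) = -9 + (L/(-5) + (L + L)/(-3)) = -9 + (L*(-⅕) + (2*L)*(-⅓)) = -9 + (-L/5 - 2*L/3) = -9 - 13*L/15)
j(3) - (3 - 1*5)*(-5)*5 = (-9 - 13/15*3) - (3 - 1*5)*(-5)*5 = (-9 - 13/5) - (3 - 5)*(-5)*5 = -58/5 - (-2*(-5))*5 = -58/5 - 10*5 = -58/5 - 1*50 = -58/5 - 50 = -308/5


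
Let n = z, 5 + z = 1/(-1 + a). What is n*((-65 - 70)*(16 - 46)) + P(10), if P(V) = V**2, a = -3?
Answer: -42325/2 ≈ -21163.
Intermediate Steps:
z = -21/4 (z = -5 + 1/(-1 - 3) = -5 + 1/(-4) = -5 - 1/4 = -21/4 ≈ -5.2500)
n = -21/4 ≈ -5.2500
n*((-65 - 70)*(16 - 46)) + P(10) = -21*(-65 - 70)*(16 - 46)/4 + 10**2 = -(-2835)*(-30)/4 + 100 = -21/4*4050 + 100 = -42525/2 + 100 = -42325/2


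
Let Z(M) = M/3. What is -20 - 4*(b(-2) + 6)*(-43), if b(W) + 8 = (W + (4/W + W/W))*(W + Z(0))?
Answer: 668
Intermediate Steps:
Z(M) = M/3 (Z(M) = M*(⅓) = M/3)
b(W) = -8 + W*(1 + W + 4/W) (b(W) = -8 + (W + (4/W + W/W))*(W + (⅓)*0) = -8 + (W + (4/W + 1))*(W + 0) = -8 + (W + (1 + 4/W))*W = -8 + (1 + W + 4/W)*W = -8 + W*(1 + W + 4/W))
-20 - 4*(b(-2) + 6)*(-43) = -20 - 4*((-4 - 2 + (-2)²) + 6)*(-43) = -20 - 4*((-4 - 2 + 4) + 6)*(-43) = -20 - 4*(-2 + 6)*(-43) = -20 - 4*4*(-43) = -20 - 16*(-43) = -20 + 688 = 668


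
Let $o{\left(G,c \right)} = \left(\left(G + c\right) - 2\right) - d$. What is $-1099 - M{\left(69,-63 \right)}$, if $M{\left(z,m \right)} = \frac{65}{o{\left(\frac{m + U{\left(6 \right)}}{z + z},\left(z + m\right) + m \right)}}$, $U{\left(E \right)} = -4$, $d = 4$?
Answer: $- \frac{9619369}{8761} \approx -1098.0$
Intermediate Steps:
$o{\left(G,c \right)} = -6 + G + c$ ($o{\left(G,c \right)} = \left(\left(G + c\right) - 2\right) - 4 = \left(-2 + G + c\right) - 4 = -6 + G + c$)
$M{\left(z,m \right)} = \frac{65}{-6 + z + 2 m + \frac{-4 + m}{2 z}}$ ($M{\left(z,m \right)} = \frac{65}{-6 + \frac{m - 4}{z + z} + \left(\left(z + m\right) + m\right)} = \frac{65}{-6 + \frac{-4 + m}{2 z} + \left(\left(m + z\right) + m\right)} = \frac{65}{-6 + \left(-4 + m\right) \frac{1}{2 z} + \left(z + 2 m\right)} = \frac{65}{-6 + \frac{-4 + m}{2 z} + \left(z + 2 m\right)} = \frac{65}{-6 + z + 2 m + \frac{-4 + m}{2 z}}$)
$-1099 - M{\left(69,-63 \right)} = -1099 - 130 \cdot 69 \frac{1}{-4 - 63 + 2 \cdot 69 \left(-6 + 69 + 2 \left(-63\right)\right)} = -1099 - 130 \cdot 69 \frac{1}{-4 - 63 + 2 \cdot 69 \left(-6 + 69 - 126\right)} = -1099 - 130 \cdot 69 \frac{1}{-4 - 63 + 2 \cdot 69 \left(-63\right)} = -1099 - 130 \cdot 69 \frac{1}{-4 - 63 - 8694} = -1099 - 130 \cdot 69 \frac{1}{-8761} = -1099 - 130 \cdot 69 \left(- \frac{1}{8761}\right) = -1099 - - \frac{8970}{8761} = -1099 + \frac{8970}{8761} = - \frac{9619369}{8761}$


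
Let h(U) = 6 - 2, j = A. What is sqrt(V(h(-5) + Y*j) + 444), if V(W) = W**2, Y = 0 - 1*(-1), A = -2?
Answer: 8*sqrt(7) ≈ 21.166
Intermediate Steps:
j = -2
Y = 1 (Y = 0 + 1 = 1)
h(U) = 4
sqrt(V(h(-5) + Y*j) + 444) = sqrt((4 + 1*(-2))**2 + 444) = sqrt((4 - 2)**2 + 444) = sqrt(2**2 + 444) = sqrt(4 + 444) = sqrt(448) = 8*sqrt(7)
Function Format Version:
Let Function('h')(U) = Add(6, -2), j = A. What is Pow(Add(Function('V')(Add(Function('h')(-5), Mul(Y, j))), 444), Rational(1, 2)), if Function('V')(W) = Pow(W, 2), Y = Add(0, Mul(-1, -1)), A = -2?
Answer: Mul(8, Pow(7, Rational(1, 2))) ≈ 21.166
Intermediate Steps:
j = -2
Y = 1 (Y = Add(0, 1) = 1)
Function('h')(U) = 4
Pow(Add(Function('V')(Add(Function('h')(-5), Mul(Y, j))), 444), Rational(1, 2)) = Pow(Add(Pow(Add(4, Mul(1, -2)), 2), 444), Rational(1, 2)) = Pow(Add(Pow(Add(4, -2), 2), 444), Rational(1, 2)) = Pow(Add(Pow(2, 2), 444), Rational(1, 2)) = Pow(Add(4, 444), Rational(1, 2)) = Pow(448, Rational(1, 2)) = Mul(8, Pow(7, Rational(1, 2)))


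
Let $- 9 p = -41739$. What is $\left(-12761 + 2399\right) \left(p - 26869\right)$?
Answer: $230361076$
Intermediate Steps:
$p = \frac{13913}{3}$ ($p = \left(- \frac{1}{9}\right) \left(-41739\right) = \frac{13913}{3} \approx 4637.7$)
$\left(-12761 + 2399\right) \left(p - 26869\right) = \left(-12761 + 2399\right) \left(\frac{13913}{3} - 26869\right) = \left(-10362\right) \left(- \frac{66694}{3}\right) = 230361076$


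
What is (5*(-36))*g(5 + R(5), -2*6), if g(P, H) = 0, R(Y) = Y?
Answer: 0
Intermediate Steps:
(5*(-36))*g(5 + R(5), -2*6) = (5*(-36))*0 = -180*0 = 0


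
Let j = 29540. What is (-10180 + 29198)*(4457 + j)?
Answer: 646554946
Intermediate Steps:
(-10180 + 29198)*(4457 + j) = (-10180 + 29198)*(4457 + 29540) = 19018*33997 = 646554946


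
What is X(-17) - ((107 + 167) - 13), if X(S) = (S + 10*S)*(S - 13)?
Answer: 5349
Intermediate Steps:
X(S) = 11*S*(-13 + S) (X(S) = (11*S)*(-13 + S) = 11*S*(-13 + S))
X(-17) - ((107 + 167) - 13) = 11*(-17)*(-13 - 17) - ((107 + 167) - 13) = 11*(-17)*(-30) - (274 - 13) = 5610 - 1*261 = 5610 - 261 = 5349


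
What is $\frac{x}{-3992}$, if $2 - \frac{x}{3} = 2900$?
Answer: $\frac{4347}{1996} \approx 2.1779$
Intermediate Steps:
$x = -8694$ ($x = 6 - 8700 = -8694$)
$\frac{x}{-3992} = - \frac{8694}{-3992} = \left(-8694\right) \left(- \frac{1}{3992}\right) = \frac{4347}{1996}$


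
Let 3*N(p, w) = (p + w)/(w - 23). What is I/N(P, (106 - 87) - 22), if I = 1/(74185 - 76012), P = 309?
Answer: 13/93177 ≈ 0.00013952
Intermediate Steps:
I = -1/1827 (I = 1/(-1827) = -1/1827 ≈ -0.00054735)
N(p, w) = (p + w)/(3*(-23 + w)) (N(p, w) = ((p + w)/(w - 23))/3 = ((p + w)/(-23 + w))/3 = (p + w)/(3*(-23 + w)))
I/N(P, (106 - 87) - 22) = -3*(-23 + ((106 - 87) - 22))/(309 + ((106 - 87) - 22))/1827 = -3*(-23 + (19 - 22))/(309 + (19 - 22))/1827 = -3*(-23 - 3)/(309 - 3)/1827 = -1/(1827*((1/3)*306/(-26))) = -1/(1827*((1/3)*(-1/26)*306)) = -1/(1827*(-51/13)) = -1/1827*(-13/51) = 13/93177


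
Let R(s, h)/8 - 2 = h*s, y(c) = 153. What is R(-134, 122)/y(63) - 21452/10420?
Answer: -341471179/398565 ≈ -856.75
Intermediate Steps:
R(s, h) = 16 + 8*h*s (R(s, h) = 16 + 8*(h*s) = 16 + 8*h*s)
R(-134, 122)/y(63) - 21452/10420 = (16 + 8*122*(-134))/153 - 21452/10420 = (16 - 130784)*(1/153) - 21452*1/10420 = -130768*1/153 - 5363/2605 = -130768/153 - 5363/2605 = -341471179/398565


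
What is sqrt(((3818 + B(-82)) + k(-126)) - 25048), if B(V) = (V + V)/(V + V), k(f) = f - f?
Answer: I*sqrt(21229) ≈ 145.7*I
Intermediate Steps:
k(f) = 0
B(V) = 1 (B(V) = (2*V)/((2*V)) = (2*V)*(1/(2*V)) = 1)
sqrt(((3818 + B(-82)) + k(-126)) - 25048) = sqrt(((3818 + 1) + 0) - 25048) = sqrt((3819 + 0) - 25048) = sqrt(3819 - 25048) = sqrt(-21229) = I*sqrt(21229)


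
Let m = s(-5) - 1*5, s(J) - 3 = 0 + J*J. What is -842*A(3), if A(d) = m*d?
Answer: -58098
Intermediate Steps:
s(J) = 3 + J² (s(J) = 3 + (0 + J*J) = 3 + (0 + J²) = 3 + J²)
m = 23 (m = (3 + (-5)²) - 1*5 = (3 + 25) - 5 = 28 - 5 = 23)
A(d) = 23*d
-842*A(3) = -19366*3 = -842*69 = -58098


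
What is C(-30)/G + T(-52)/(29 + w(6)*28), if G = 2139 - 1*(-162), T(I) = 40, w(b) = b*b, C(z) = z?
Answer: 20310/795379 ≈ 0.025535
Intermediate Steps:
w(b) = b²
G = 2301 (G = 2139 + 162 = 2301)
C(-30)/G + T(-52)/(29 + w(6)*28) = -30/2301 + 40/(29 + 6²*28) = -30*1/2301 + 40/(29 + 36*28) = -10/767 + 40/(29 + 1008) = -10/767 + 40/1037 = 20310/795379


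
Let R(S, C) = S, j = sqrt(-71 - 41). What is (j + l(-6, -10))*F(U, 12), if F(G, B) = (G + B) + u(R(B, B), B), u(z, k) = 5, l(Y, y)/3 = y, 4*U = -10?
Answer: -435 + 58*I*sqrt(7) ≈ -435.0 + 153.45*I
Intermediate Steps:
U = -5/2 (U = (1/4)*(-10) = -5/2 ≈ -2.5000)
j = 4*I*sqrt(7) (j = sqrt(-112) = 4*I*sqrt(7) ≈ 10.583*I)
l(Y, y) = 3*y
F(G, B) = 5 + B + G (F(G, B) = (G + B) + 5 = (B + G) + 5 = 5 + B + G)
(j + l(-6, -10))*F(U, 12) = (4*I*sqrt(7) + 3*(-10))*(5 + 12 - 5/2) = (4*I*sqrt(7) - 30)*(29/2) = (-30 + 4*I*sqrt(7))*(29/2) = -435 + 58*I*sqrt(7)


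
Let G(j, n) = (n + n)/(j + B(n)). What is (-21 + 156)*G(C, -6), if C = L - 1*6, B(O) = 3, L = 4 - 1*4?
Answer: 540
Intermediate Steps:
L = 0 (L = 4 - 4 = 0)
C = -6 (C = 0 - 1*6 = 0 - 6 = -6)
G(j, n) = 2*n/(3 + j) (G(j, n) = (n + n)/(j + 3) = (2*n)/(3 + j) = 2*n/(3 + j))
(-21 + 156)*G(C, -6) = (-21 + 156)*(2*(-6)/(3 - 6)) = 135*(2*(-6)/(-3)) = 135*(2*(-6)*(-⅓)) = 135*4 = 540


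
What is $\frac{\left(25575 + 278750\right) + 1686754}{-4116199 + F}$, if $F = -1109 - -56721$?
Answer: $- \frac{663693}{1353529} \approx -0.49034$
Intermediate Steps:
$F = 55612$ ($F = -1109 + 56721 = 55612$)
$\frac{\left(25575 + 278750\right) + 1686754}{-4116199 + F} = \frac{\left(25575 + 278750\right) + 1686754}{-4116199 + 55612} = \frac{304325 + 1686754}{-4060587} = 1991079 \left(- \frac{1}{4060587}\right) = - \frac{663693}{1353529}$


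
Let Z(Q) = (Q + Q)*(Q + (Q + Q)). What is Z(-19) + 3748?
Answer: 5914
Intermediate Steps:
Z(Q) = 6*Q² (Z(Q) = (2*Q)*(Q + 2*Q) = (2*Q)*(3*Q) = 6*Q²)
Z(-19) + 3748 = 6*(-19)² + 3748 = 6*361 + 3748 = 2166 + 3748 = 5914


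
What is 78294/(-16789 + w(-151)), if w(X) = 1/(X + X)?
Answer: -7881596/1690093 ≈ -4.6634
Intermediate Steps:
w(X) = 1/(2*X)
78294/(-16789 + w(-151)) = 78294/(-16789 + (½)/(-151)) = 78294/(-16789 + (½)*(-1/151)) = 78294/(-16789 - 1/302) = 78294/(-5070279/302) = 78294*(-302/5070279) = -7881596/1690093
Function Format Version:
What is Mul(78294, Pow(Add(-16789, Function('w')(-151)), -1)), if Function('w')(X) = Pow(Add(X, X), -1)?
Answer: Rational(-7881596, 1690093) ≈ -4.6634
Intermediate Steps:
Function('w')(X) = Mul(Rational(1, 2), Pow(X, -1)) (Function('w')(X) = Pow(Mul(2, X), -1) = Mul(Rational(1, 2), Pow(X, -1)))
Mul(78294, Pow(Add(-16789, Function('w')(-151)), -1)) = Mul(78294, Pow(Add(-16789, Mul(Rational(1, 2), Pow(-151, -1))), -1)) = Mul(78294, Pow(Add(-16789, Mul(Rational(1, 2), Rational(-1, 151))), -1)) = Mul(78294, Pow(Add(-16789, Rational(-1, 302)), -1)) = Mul(78294, Pow(Rational(-5070279, 302), -1)) = Mul(78294, Rational(-302, 5070279)) = Rational(-7881596, 1690093)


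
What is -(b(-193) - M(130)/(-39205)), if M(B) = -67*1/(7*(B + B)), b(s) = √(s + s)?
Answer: 67/71353100 - I*√386 ≈ 9.3899e-7 - 19.647*I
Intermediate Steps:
b(s) = √2*√s (b(s) = √(2*s) = √2*√s)
M(B) = -67/(14*B) (M(B) = -67*1/(14*B) = -67/(14*B))
-(b(-193) - M(130)/(-39205)) = -(√2*√(-193) - (-67/14/130)/(-39205)) = -(√2*(I*√193) - (-67/14*1/130)*(-1)/39205) = -(I*√386 - (-67)*(-1)/(1820*39205)) = -(I*√386 - 1*67/71353100) = -(I*√386 - 67/71353100) = -(-67/71353100 + I*√386) = 67/71353100 - I*√386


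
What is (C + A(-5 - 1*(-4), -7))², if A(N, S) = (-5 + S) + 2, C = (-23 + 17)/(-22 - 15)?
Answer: 132496/1369 ≈ 96.783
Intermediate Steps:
C = 6/37 (C = -6/(-37) = -6*(-1/37) = 6/37 ≈ 0.16216)
A(N, S) = -3 + S
(C + A(-5 - 1*(-4), -7))² = (6/37 + (-3 - 7))² = (6/37 - 10)² = (-364/37)² = 132496/1369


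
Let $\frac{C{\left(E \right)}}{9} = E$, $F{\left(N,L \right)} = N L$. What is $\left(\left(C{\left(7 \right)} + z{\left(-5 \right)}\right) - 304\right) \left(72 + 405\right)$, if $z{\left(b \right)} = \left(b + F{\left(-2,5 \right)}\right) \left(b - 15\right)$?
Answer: $28143$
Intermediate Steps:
$F{\left(N,L \right)} = L N$
$C{\left(E \right)} = 9 E$
$z{\left(b \right)} = \left(-15 + b\right) \left(-10 + b\right)$ ($z{\left(b \right)} = \left(b + 5 \left(-2\right)\right) \left(b - 15\right) = \left(b - 10\right) \left(-15 + b\right) = \left(-10 + b\right) \left(-15 + b\right) = \left(-15 + b\right) \left(-10 + b\right)$)
$\left(\left(C{\left(7 \right)} + z{\left(-5 \right)}\right) - 304\right) \left(72 + 405\right) = \left(\left(9 \cdot 7 + \left(150 + \left(-5\right)^{2} - -125\right)\right) - 304\right) \left(72 + 405\right) = \left(\left(63 + \left(150 + 25 + 125\right)\right) - 304\right) 477 = \left(\left(63 + 300\right) - 304\right) 477 = \left(363 - 304\right) 477 = 59 \cdot 477 = 28143$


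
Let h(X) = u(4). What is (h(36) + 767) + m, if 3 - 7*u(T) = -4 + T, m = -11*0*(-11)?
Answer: 5372/7 ≈ 767.43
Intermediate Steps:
m = 0 (m = 0*(-11) = 0)
u(T) = 1 - T/7 (u(T) = 3/7 - (-4 + T)/7 = 3/7 + (4/7 - T/7) = 1 - T/7)
h(X) = 3/7 (h(X) = 1 - 1/7*4 = 1 - 4/7 = 3/7)
(h(36) + 767) + m = (3/7 + 767) + 0 = 5372/7 + 0 = 5372/7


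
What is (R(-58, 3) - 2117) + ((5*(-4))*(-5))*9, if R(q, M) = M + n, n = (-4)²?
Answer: -1198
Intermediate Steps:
n = 16
R(q, M) = 16 + M (R(q, M) = M + 16 = 16 + M)
(R(-58, 3) - 2117) + ((5*(-4))*(-5))*9 = ((16 + 3) - 2117) + ((5*(-4))*(-5))*9 = (19 - 2117) - 20*(-5)*9 = -2098 + 100*9 = -2098 + 900 = -1198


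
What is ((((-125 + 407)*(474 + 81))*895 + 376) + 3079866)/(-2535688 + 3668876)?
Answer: 5112739/40471 ≈ 126.33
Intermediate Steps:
((((-125 + 407)*(474 + 81))*895 + 376) + 3079866)/(-2535688 + 3668876) = (((282*555)*895 + 376) + 3079866)/1133188 = ((156510*895 + 376) + 3079866)*(1/1133188) = ((140076450 + 376) + 3079866)*(1/1133188) = (140076826 + 3079866)*(1/1133188) = 143156692*(1/1133188) = 5112739/40471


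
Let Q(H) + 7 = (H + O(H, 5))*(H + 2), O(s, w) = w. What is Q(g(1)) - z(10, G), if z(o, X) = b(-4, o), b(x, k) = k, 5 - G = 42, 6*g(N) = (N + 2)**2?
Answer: 23/4 ≈ 5.7500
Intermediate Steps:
g(N) = (2 + N)**2/6 (g(N) = (N + 2)**2/6 = (2 + N)**2/6)
G = -37 (G = 5 - 1*42 = 5 - 42 = -37)
z(o, X) = o
Q(H) = -7 + (2 + H)*(5 + H) (Q(H) = -7 + (H + 5)*(H + 2) = -7 + (5 + H)*(2 + H) = -7 + (2 + H)*(5 + H))
Q(g(1)) - z(10, G) = (3 + ((2 + 1)**2/6)**2 + 7*((2 + 1)**2/6)) - 1*10 = (3 + ((1/6)*3**2)**2 + 7*((1/6)*3**2)) - 10 = (3 + ((1/6)*9)**2 + 7*((1/6)*9)) - 10 = (3 + (3/2)**2 + 7*(3/2)) - 10 = (3 + 9/4 + 21/2) - 10 = 63/4 - 10 = 23/4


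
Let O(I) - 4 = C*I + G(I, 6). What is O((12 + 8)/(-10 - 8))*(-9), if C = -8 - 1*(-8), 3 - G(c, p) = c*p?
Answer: -123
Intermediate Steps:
G(c, p) = 3 - c*p
C = 0 (C = -8 + 8 = 0)
O(I) = 7 - 6*I (O(I) = 4 + (0*I + (3 - 1*I*6)) = 4 + (0 + (3 - 6*I)) = 4 + (3 - 6*I) = 7 - 6*I)
O((12 + 8)/(-10 - 8))*(-9) = (7 - 6*(12 + 8)/(-10 - 8))*(-9) = (7 - 120/(-18))*(-9) = (7 - 120*(-1)/18)*(-9) = (7 - 6*(-10/9))*(-9) = (7 + 20/3)*(-9) = (41/3)*(-9) = -123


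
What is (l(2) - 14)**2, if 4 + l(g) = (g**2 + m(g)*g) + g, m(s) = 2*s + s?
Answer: 0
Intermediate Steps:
m(s) = 3*s
l(g) = -4 + g + 4*g**2 (l(g) = -4 + ((g**2 + (3*g)*g) + g) = -4 + ((g**2 + 3*g**2) + g) = -4 + (4*g**2 + g) = -4 + (g + 4*g**2) = -4 + g + 4*g**2)
(l(2) - 14)**2 = ((-4 + 2 + 4*2**2) - 14)**2 = ((-4 + 2 + 4*4) - 14)**2 = ((-4 + 2 + 16) - 14)**2 = (14 - 14)**2 = 0**2 = 0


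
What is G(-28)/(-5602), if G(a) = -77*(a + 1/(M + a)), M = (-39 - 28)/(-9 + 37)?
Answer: -918456/2383651 ≈ -0.38531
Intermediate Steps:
M = -67/28 ≈ -2.3929
G(a) = -77*a - 77/(-67/28 + a) (G(a) = -77*(a + 1/(-67/28 + a)) = -77*a - 77/(-67/28 + a))
G(-28)/(-5602) = (77*(-28 - 28*(-28)² + 67*(-28))/(-67 + 28*(-28)))/(-5602) = (77*(-28 - 28*784 - 1876)/(-67 - 784))*(-1/5602) = (77*(-28 - 21952 - 1876)/(-851))*(-1/5602) = (77*(-1/851)*(-23856))*(-1/5602) = (1836912/851)*(-1/5602) = -918456/2383651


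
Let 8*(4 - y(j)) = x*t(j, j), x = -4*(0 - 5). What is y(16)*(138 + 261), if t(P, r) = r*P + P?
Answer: -269724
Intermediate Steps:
t(P, r) = P + P*r (t(P, r) = P*r + P = P + P*r)
x = 20 (x = -4*(-5) = 20)
y(j) = 4 - 5*j*(1 + j)/2
y(16)*(138 + 261) = (4 - 5/2*16*(1 + 16))*(138 + 261) = (4 - 5/2*16*17)*399 = (4 - 680)*399 = -676*399 = -269724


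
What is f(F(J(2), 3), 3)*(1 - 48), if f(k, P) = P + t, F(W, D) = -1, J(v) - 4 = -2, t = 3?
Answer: -282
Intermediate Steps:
J(v) = 2 (J(v) = 4 - 2 = 2)
f(k, P) = 3 + P (f(k, P) = P + 3 = 3 + P)
f(F(J(2), 3), 3)*(1 - 48) = (3 + 3)*(1 - 48) = 6*(-47) = -282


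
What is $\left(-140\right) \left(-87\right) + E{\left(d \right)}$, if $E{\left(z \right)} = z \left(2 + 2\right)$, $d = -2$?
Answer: $12172$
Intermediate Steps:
$E{\left(z \right)} = 4 z$ ($E{\left(z \right)} = z 4 = 4 z$)
$\left(-140\right) \left(-87\right) + E{\left(d \right)} = \left(-140\right) \left(-87\right) + 4 \left(-2\right) = 12180 - 8 = 12172$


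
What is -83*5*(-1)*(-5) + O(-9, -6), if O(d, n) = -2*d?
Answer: -2057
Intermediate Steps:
-83*5*(-1)*(-5) + O(-9, -6) = -83*5*(-1)*(-5) - 2*(-9) = -(-415)*(-5) + 18 = -83*25 + 18 = -2075 + 18 = -2057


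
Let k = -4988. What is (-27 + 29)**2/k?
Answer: -1/1247 ≈ -0.00080192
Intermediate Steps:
(-27 + 29)**2/k = (-27 + 29)**2/(-4988) = 2**2*(-1/4988) = 4*(-1/4988) = -1/1247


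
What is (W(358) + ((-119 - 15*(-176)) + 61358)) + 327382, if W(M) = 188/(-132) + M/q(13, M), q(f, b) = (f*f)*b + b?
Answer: 2194966253/5610 ≈ 3.9126e+5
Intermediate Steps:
q(f, b) = b + b*f**2 (q(f, b) = f**2*b + b = b*f**2 + b = b + b*f**2)
W(M) = -7957/5610 (W(M) = 188/(-132) + M/((M*(1 + 13**2))) = 188*(-1/132) + M/((M*(1 + 169))) = -47/33 + M/((M*170)) = -47/33 + M/((170*M)) = -47/33 + M*(1/(170*M)) = -47/33 + 1/170 = -7957/5610)
(W(358) + ((-119 - 15*(-176)) + 61358)) + 327382 = (-7957/5610 + ((-119 - 15*(-176)) + 61358)) + 327382 = (-7957/5610 + ((-119 + 2640) + 61358)) + 327382 = (-7957/5610 + (2521 + 61358)) + 327382 = (-7957/5610 + 63879) + 327382 = 358353233/5610 + 327382 = 2194966253/5610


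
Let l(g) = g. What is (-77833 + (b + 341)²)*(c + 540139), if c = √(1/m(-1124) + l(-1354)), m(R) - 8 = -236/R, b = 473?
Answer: 315853302057 + 194921*I*√7205676879/769 ≈ 3.1585e+11 + 2.1516e+7*I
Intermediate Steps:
m(R) = 8 - 236/R
c = I*√7205676879/2307 (c = √(1/(8 - 236/(-1124)) - 1354) = √(1/(8 - 236*(-1/1124)) - 1354) = √(1/(8 + 59/281) - 1354) = √(1/(2307/281) - 1354) = √(281/2307 - 1354) = √(-3123397/2307) = I*√7205676879/2307 ≈ 36.795*I)
(-77833 + (b + 341)²)*(c + 540139) = (-77833 + (473 + 341)²)*(I*√7205676879/2307 + 540139) = (-77833 + 814²)*(540139 + I*√7205676879/2307) = (-77833 + 662596)*(540139 + I*√7205676879/2307) = 584763*(540139 + I*√7205676879/2307) = 315853302057 + 194921*I*√7205676879/769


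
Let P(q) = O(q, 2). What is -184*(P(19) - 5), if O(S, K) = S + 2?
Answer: -2944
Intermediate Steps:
O(S, K) = 2 + S
P(q) = 2 + q
-184*(P(19) - 5) = -184*((2 + 19) - 5) = -184*(21 - 5) = -184*16 = -2944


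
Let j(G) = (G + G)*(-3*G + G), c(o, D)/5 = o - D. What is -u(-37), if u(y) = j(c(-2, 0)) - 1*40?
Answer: 440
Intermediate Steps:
c(o, D) = -5*D + 5*o (c(o, D) = 5*(o - D) = -5*D + 5*o)
j(G) = -4*G² (j(G) = (2*G)*(-2*G) = -4*G²)
u(y) = -440 (u(y) = -4*(-5*0 + 5*(-2))² - 1*40 = -4*(0 - 10)² - 40 = -4*(-10)² - 40 = -4*100 - 40 = -400 - 40 = -440)
-u(-37) = -1*(-440) = 440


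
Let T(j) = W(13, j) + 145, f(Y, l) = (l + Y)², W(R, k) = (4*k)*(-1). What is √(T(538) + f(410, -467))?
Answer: 3*√138 ≈ 35.242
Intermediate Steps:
W(R, k) = -4*k
f(Y, l) = (Y + l)²
T(j) = 145 - 4*j (T(j) = -4*j + 145 = 145 - 4*j)
√(T(538) + f(410, -467)) = √((145 - 4*538) + (410 - 467)²) = √((145 - 2152) + (-57)²) = √(-2007 + 3249) = √1242 = 3*√138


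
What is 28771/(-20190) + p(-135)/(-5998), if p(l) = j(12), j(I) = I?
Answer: -86405369/60549810 ≈ -1.4270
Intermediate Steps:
p(l) = 12
28771/(-20190) + p(-135)/(-5998) = 28771/(-20190) + 12/(-5998) = 28771*(-1/20190) + 12*(-1/5998) = -28771/20190 - 6/2999 = -86405369/60549810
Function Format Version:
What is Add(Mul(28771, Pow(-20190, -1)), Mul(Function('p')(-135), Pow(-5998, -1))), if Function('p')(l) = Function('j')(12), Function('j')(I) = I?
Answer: Rational(-86405369, 60549810) ≈ -1.4270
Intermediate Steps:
Function('p')(l) = 12
Add(Mul(28771, Pow(-20190, -1)), Mul(Function('p')(-135), Pow(-5998, -1))) = Add(Mul(28771, Pow(-20190, -1)), Mul(12, Pow(-5998, -1))) = Add(Mul(28771, Rational(-1, 20190)), Mul(12, Rational(-1, 5998))) = Add(Rational(-28771, 20190), Rational(-6, 2999)) = Rational(-86405369, 60549810)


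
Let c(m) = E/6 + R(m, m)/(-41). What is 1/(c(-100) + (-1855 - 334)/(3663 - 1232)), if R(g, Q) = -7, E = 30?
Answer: 9061/38693 ≈ 0.23418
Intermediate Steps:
c(m) = 212/41 (c(m) = 30/6 - 7/(-41) = 30*(1/6) - 7*(-1/41) = 5 + 7/41 = 212/41)
1/(c(-100) + (-1855 - 334)/(3663 - 1232)) = 1/(212/41 + (-1855 - 334)/(3663 - 1232)) = 1/(212/41 - 2189/2431) = 1/(212/41 - 2189*1/2431) = 1/(212/41 - 199/221) = 1/(38693/9061) = 9061/38693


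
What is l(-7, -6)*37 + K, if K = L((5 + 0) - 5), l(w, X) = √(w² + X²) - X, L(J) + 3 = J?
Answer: 219 + 37*√85 ≈ 560.12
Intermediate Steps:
L(J) = -3 + J
l(w, X) = √(X² + w²) - X
K = -3 (K = -3 + ((5 + 0) - 5) = -3 + (5 - 5) = -3 + 0 = -3)
l(-7, -6)*37 + K = (√((-6)² + (-7)²) - 1*(-6))*37 - 3 = (√(36 + 49) + 6)*37 - 3 = (√85 + 6)*37 - 3 = (6 + √85)*37 - 3 = (222 + 37*√85) - 3 = 219 + 37*√85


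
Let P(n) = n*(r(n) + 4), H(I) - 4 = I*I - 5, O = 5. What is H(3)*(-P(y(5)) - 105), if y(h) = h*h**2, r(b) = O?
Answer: -9840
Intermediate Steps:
r(b) = 5
H(I) = -1 + I**2 (H(I) = 4 + (I*I - 5) = 4 + (I**2 - 5) = 4 + (-5 + I**2) = -1 + I**2)
y(h) = h**3
P(n) = 9*n (P(n) = n*(5 + 4) = n*9 = 9*n)
H(3)*(-P(y(5)) - 105) = (-1 + 3**2)*(-9*5**3 - 105) = (-1 + 9)*(-9*125 - 105) = 8*(-1*1125 - 105) = 8*(-1125 - 105) = 8*(-1230) = -9840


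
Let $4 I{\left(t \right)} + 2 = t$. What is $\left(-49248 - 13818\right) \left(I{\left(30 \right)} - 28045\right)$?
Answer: $1768244508$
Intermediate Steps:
$I{\left(t \right)} = - \frac{1}{2} + \frac{t}{4}$
$\left(-49248 - 13818\right) \left(I{\left(30 \right)} - 28045\right) = \left(-49248 - 13818\right) \left(\left(- \frac{1}{2} + \frac{1}{4} \cdot 30\right) - 28045\right) = - 63066 \left(\left(- \frac{1}{2} + \frac{15}{2}\right) - 28045\right) = - 63066 \left(7 - 28045\right) = \left(-63066\right) \left(-28038\right) = 1768244508$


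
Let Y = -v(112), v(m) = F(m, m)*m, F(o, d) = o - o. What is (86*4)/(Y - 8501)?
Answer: -344/8501 ≈ -0.040466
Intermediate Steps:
F(o, d) = 0
v(m) = 0 (v(m) = 0*m = 0)
Y = 0 (Y = -1*0 = 0)
(86*4)/(Y - 8501) = (86*4)/(0 - 8501) = 344/(-8501) = 344*(-1/8501) = -344/8501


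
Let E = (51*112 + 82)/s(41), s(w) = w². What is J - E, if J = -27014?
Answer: -45416328/1681 ≈ -27017.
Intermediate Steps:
E = 5794/1681 (E = (51*112 + 82)/(41²) = (5712 + 82)/1681 = 5794*(1/1681) = 5794/1681 ≈ 3.4468)
J - E = -27014 - 1*5794/1681 = -27014 - 5794/1681 = -45416328/1681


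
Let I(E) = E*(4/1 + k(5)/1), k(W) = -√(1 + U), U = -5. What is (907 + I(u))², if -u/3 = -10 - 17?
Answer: 1489117 - 398844*I ≈ 1.4891e+6 - 3.9884e+5*I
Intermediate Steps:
u = 81 (u = -3*(-10 - 17) = -3*(-27) = 81)
k(W) = -2*I (k(W) = -√(1 - 5) = -√(-4) = -2*I)
I(E) = E*(4 - 2*I) (I(E) = E*(4/1 - 2*I/1) = E*(4*1 - 2*I*1) = E*(4 - 2*I))
(907 + I(u))² = (907 + 2*81*(2 - I))² = (907 + (324 - 162*I))² = (1231 - 162*I)²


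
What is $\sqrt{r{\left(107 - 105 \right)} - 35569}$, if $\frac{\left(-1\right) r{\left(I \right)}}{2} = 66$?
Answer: $i \sqrt{35701} \approx 188.95 i$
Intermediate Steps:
$r{\left(I \right)} = -132$ ($r{\left(I \right)} = \left(-2\right) 66 = -132$)
$\sqrt{r{\left(107 - 105 \right)} - 35569} = \sqrt{-132 - 35569} = \sqrt{-35701} = i \sqrt{35701}$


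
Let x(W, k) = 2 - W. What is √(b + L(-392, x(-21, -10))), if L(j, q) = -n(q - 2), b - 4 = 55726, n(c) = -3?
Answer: √55733 ≈ 236.08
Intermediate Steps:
b = 55730 (b = 4 + 55726 = 55730)
L(j, q) = 3 (L(j, q) = -1*(-3) = 3)
√(b + L(-392, x(-21, -10))) = √(55730 + 3) = √55733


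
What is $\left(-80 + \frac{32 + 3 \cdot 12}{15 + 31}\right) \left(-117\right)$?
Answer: $\frac{211302}{23} \approx 9187.0$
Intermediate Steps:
$\left(-80 + \frac{32 + 3 \cdot 12}{15 + 31}\right) \left(-117\right) = \left(-80 + \frac{32 + 36}{46}\right) \left(-117\right) = \left(-80 + 68 \cdot \frac{1}{46}\right) \left(-117\right) = \left(-80 + \frac{34}{23}\right) \left(-117\right) = \left(- \frac{1806}{23}\right) \left(-117\right) = \frac{211302}{23}$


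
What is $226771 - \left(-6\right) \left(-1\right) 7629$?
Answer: $180997$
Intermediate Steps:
$226771 - \left(-6\right) \left(-1\right) 7629 = 226771 - 6 \cdot 7629 = 226771 - 45774 = 180997$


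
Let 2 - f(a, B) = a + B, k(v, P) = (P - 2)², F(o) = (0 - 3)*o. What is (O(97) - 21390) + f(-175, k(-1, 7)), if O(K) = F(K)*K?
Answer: -49465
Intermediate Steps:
F(o) = -3*o
k(v, P) = (-2 + P)²
f(a, B) = 2 - B - a (f(a, B) = 2 - (a + B) = 2 - (B + a) = 2 + (-B - a) = 2 - B - a)
O(K) = -3*K² (O(K) = (-3*K)*K = -3*K²)
(O(97) - 21390) + f(-175, k(-1, 7)) = (-3*97² - 21390) + (2 - (-2 + 7)² - 1*(-175)) = (-3*9409 - 21390) + (2 - 1*5² + 175) = (-28227 - 21390) + (2 - 1*25 + 175) = -49617 + (2 - 25 + 175) = -49617 + 152 = -49465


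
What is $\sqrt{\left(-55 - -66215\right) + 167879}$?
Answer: $\sqrt{234039} \approx 483.78$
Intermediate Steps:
$\sqrt{\left(-55 - -66215\right) + 167879} = \sqrt{\left(-55 + 66215\right) + 167879} = \sqrt{66160 + 167879} = \sqrt{234039}$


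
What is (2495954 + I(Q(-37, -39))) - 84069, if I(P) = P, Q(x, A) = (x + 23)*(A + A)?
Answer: 2412977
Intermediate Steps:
Q(x, A) = 2*A*(23 + x) (Q(x, A) = (23 + x)*(2*A) = 2*A*(23 + x))
(2495954 + I(Q(-37, -39))) - 84069 = (2495954 + 2*(-39)*(23 - 37)) - 84069 = (2495954 + 2*(-39)*(-14)) - 84069 = (2495954 + 1092) - 84069 = 2497046 - 84069 = 2412977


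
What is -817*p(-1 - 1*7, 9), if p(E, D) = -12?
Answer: 9804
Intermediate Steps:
-817*p(-1 - 1*7, 9) = -817*(-12) = 9804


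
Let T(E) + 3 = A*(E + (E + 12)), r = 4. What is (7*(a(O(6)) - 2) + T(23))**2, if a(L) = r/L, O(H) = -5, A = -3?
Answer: 966289/25 ≈ 38652.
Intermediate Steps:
a(L) = 4/L
T(E) = -39 - 6*E (T(E) = -3 - 3*(E + (E + 12)) = -3 - 3*(E + (12 + E)) = -3 - 3*(12 + 2*E) = -3 + (-36 - 6*E) = -39 - 6*E)
(7*(a(O(6)) - 2) + T(23))**2 = (7*(4/(-5) - 2) + (-39 - 6*23))**2 = (7*(4*(-1/5) - 2) + (-39 - 138))**2 = (7*(-4/5 - 2) - 177)**2 = (7*(-14/5) - 177)**2 = (-98/5 - 177)**2 = (-983/5)**2 = 966289/25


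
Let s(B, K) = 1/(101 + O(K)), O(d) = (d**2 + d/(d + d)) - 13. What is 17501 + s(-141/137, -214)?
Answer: 1606049271/91769 ≈ 17501.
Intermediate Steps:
O(d) = -25/2 + d**2 (O(d) = (d**2 + d/((2*d))) - 13 = (d**2 + (1/(2*d))*d) - 13 = (d**2 + 1/2) - 13 = (1/2 + d**2) - 13 = -25/2 + d**2)
s(B, K) = 1/(177/2 + K**2) (s(B, K) = 1/(101 + (-25/2 + K**2)) = 1/(177/2 + K**2))
17501 + s(-141/137, -214) = 17501 + 2/(177 + 2*(-214)**2) = 17501 + 2/(177 + 2*45796) = 17501 + 2/(177 + 91592) = 17501 + 2/91769 = 1606049271/91769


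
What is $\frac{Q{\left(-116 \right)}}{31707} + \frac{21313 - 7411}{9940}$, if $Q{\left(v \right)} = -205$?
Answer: $\frac{31339501}{22511970} \approx 1.3921$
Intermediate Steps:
$\frac{Q{\left(-116 \right)}}{31707} + \frac{21313 - 7411}{9940} = - \frac{205}{31707} + \frac{21313 - 7411}{9940} = \left(-205\right) \frac{1}{31707} + 13902 \cdot \frac{1}{9940} = - \frac{205}{31707} + \frac{993}{710} = \frac{31339501}{22511970}$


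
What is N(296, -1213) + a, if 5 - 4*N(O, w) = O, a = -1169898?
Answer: -4679883/4 ≈ -1.1700e+6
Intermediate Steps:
N(O, w) = 5/4 - O/4
N(296, -1213) + a = (5/4 - 1/4*296) - 1169898 = (5/4 - 74) - 1169898 = -291/4 - 1169898 = -4679883/4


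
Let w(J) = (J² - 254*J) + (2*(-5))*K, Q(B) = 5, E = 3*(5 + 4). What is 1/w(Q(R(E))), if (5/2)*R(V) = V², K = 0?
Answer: -1/1245 ≈ -0.00080321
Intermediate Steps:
E = 27 (E = 3*9 = 27)
R(V) = 2*V²/5
w(J) = J² - 254*J (w(J) = (J² - 254*J) + (2*(-5))*0 = (J² - 254*J) - 10*0 = (J² - 254*J) + 0 = J² - 254*J)
1/w(Q(R(E))) = 1/(5*(-254 + 5)) = 1/(5*(-249)) = 1/(-1245) = -1/1245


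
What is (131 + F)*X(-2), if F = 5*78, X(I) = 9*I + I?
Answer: -10420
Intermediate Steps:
X(I) = 10*I
F = 390
(131 + F)*X(-2) = (131 + 390)*(10*(-2)) = 521*(-20) = -10420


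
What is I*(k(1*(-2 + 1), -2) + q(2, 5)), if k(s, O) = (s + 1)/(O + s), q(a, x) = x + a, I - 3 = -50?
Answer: -329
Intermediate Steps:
I = -47 (I = 3 - 50 = -47)
q(a, x) = a + x
k(s, O) = (1 + s)/(O + s)
I*(k(1*(-2 + 1), -2) + q(2, 5)) = -47*((1 + 1*(-2 + 1))/(-2 + 1*(-2 + 1)) + (2 + 5)) = -47*((1 + 1*(-1))/(-2 + 1*(-1)) + 7) = -47*((1 - 1)/(-2 - 1) + 7) = -47*(0/(-3) + 7) = -47*(-⅓*0 + 7) = -47*(0 + 7) = -47*7 = -329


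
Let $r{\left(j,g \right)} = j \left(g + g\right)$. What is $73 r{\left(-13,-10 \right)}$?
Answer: $18980$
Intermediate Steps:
$r{\left(j,g \right)} = 2 g j$ ($r{\left(j,g \right)} = j 2 g = 2 g j$)
$73 r{\left(-13,-10 \right)} = 73 \cdot 2 \left(-10\right) \left(-13\right) = 73 \cdot 260 = 18980$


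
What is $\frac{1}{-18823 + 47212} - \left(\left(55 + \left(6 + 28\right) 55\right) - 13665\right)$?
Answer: $\frac{333286861}{28389} \approx 11740.0$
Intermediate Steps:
$\frac{1}{-18823 + 47212} - \left(\left(55 + \left(6 + 28\right) 55\right) - 13665\right) = \frac{1}{28389} - \left(\left(55 + 34 \cdot 55\right) - 13665\right) = \frac{1}{28389} - \left(\left(55 + 1870\right) - 13665\right) = \frac{1}{28389} - \left(1925 - 13665\right) = \frac{1}{28389} - -11740 = \frac{1}{28389} + 11740 = \frac{333286861}{28389}$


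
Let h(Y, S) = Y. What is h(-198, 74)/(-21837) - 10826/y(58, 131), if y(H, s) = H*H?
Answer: -1354835/422182 ≈ -3.2091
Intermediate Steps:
y(H, s) = H**2
h(-198, 74)/(-21837) - 10826/y(58, 131) = -198/(-21837) - 10826/(58**2) = -198*(-1/21837) - 10826/3364 = 66/7279 - 10826*1/3364 = 66/7279 - 5413/1682 = -1354835/422182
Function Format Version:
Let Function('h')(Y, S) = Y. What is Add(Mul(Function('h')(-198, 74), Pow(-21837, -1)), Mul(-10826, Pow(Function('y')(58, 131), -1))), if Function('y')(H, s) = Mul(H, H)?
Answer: Rational(-1354835, 422182) ≈ -3.2091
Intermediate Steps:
Function('y')(H, s) = Pow(H, 2)
Add(Mul(Function('h')(-198, 74), Pow(-21837, -1)), Mul(-10826, Pow(Function('y')(58, 131), -1))) = Add(Mul(-198, Pow(-21837, -1)), Mul(-10826, Pow(Pow(58, 2), -1))) = Add(Mul(-198, Rational(-1, 21837)), Mul(-10826, Pow(3364, -1))) = Add(Rational(66, 7279), Mul(-10826, Rational(1, 3364))) = Add(Rational(66, 7279), Rational(-5413, 1682)) = Rational(-1354835, 422182)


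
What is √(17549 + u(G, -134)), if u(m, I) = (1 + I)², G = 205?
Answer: √35238 ≈ 187.72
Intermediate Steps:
√(17549 + u(G, -134)) = √(17549 + (1 - 134)²) = √(17549 + (-133)²) = √(17549 + 17689) = √35238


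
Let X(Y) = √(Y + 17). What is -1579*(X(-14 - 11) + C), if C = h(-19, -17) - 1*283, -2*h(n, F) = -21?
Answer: 860555/2 - 3158*I*√2 ≈ 4.3028e+5 - 4466.1*I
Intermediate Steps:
h(n, F) = 21/2 (h(n, F) = -½*(-21) = 21/2)
X(Y) = √(17 + Y)
C = -545/2 (C = 21/2 - 1*283 = 21/2 - 283 = -545/2 ≈ -272.50)
-1579*(X(-14 - 11) + C) = -1579*(√(17 + (-14 - 11)) - 545/2) = -1579*(√(17 - 25) - 545/2) = -1579*(√(-8) - 545/2) = -1579*(2*I*√2 - 545/2) = -1579*(-545/2 + 2*I*√2) = 860555/2 - 3158*I*√2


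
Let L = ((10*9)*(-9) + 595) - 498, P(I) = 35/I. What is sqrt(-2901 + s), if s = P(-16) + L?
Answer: I*sqrt(57859)/4 ≈ 60.135*I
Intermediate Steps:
L = -713 (L = (90*(-9) + 595) - 498 = (-810 + 595) - 498 = -215 - 498 = -713)
s = -11443/16 (s = 35/(-16) - 713 = 35*(-1/16) - 713 = -35/16 - 713 = -11443/16 ≈ -715.19)
sqrt(-2901 + s) = sqrt(-2901 - 11443/16) = sqrt(-57859/16) = I*sqrt(57859)/4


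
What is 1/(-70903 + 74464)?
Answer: 1/3561 ≈ 0.00028082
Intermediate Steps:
1/(-70903 + 74464) = 1/3561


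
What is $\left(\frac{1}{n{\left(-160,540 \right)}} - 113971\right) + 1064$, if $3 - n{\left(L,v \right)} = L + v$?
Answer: $- \frac{42565940}{377} \approx -1.1291 \cdot 10^{5}$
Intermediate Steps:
$n{\left(L,v \right)} = 3 - L - v$ ($n{\left(L,v \right)} = 3 - \left(L + v\right) = 3 - L - v$)
$\left(\frac{1}{n{\left(-160,540 \right)}} - 113971\right) + 1064 = \left(\frac{1}{3 - -160 - 540} - 113971\right) + 1064 = \left(\frac{1}{3 + 160 - 540} - 113971\right) + 1064 = \left(\frac{1}{-377} - 113971\right) + 1064 = \left(- \frac{1}{377} - 113971\right) + 1064 = - \frac{42967068}{377} + 1064 = - \frac{42565940}{377}$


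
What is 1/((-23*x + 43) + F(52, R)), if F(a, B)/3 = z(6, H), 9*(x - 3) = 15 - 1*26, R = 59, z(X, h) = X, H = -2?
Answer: 9/181 ≈ 0.049724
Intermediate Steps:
x = 16/9 (x = 3 + (15 - 1*26)/9 = 3 + (15 - 26)/9 = 3 + (⅑)*(-11) = 3 - 11/9 = 16/9 ≈ 1.7778)
F(a, B) = 18 (F(a, B) = 3*6 = 18)
1/((-23*x + 43) + F(52, R)) = 1/((-23*16/9 + 43) + 18) = 1/((-368/9 + 43) + 18) = 1/(19/9 + 18) = 1/(181/9) = 9/181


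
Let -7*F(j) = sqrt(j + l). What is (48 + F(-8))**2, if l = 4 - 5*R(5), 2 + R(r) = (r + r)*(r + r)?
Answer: (336 - I*sqrt(494))**2/49 ≈ 2293.9 - 304.82*I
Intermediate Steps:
R(r) = -2 + 4*r**2 (R(r) = -2 + (r + r)*(r + r) = -2 + (2*r)*(2*r) = -2 + 4*r**2)
l = -486 (l = 4 - 5*(-2 + 4*5**2) = 4 - 5*(-2 + 4*25) = 4 - 5*(-2 + 100) = 4 - 5*98 = 4 - 490 = -486)
F(j) = -sqrt(-486 + j)/7 (F(j) = -sqrt(j - 486)/7 = -sqrt(-486 + j)/7)
(48 + F(-8))**2 = (48 - sqrt(-486 - 8)/7)**2 = (48 - I*sqrt(494)/7)**2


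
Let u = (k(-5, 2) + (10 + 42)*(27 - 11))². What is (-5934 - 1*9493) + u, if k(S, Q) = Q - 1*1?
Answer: 678462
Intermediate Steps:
k(S, Q) = -1 + Q (k(S, Q) = Q - 1 = -1 + Q)
u = 693889 (u = ((-1 + 2) + (10 + 42)*(27 - 11))² = (1 + 52*16)² = (1 + 832)² = 833² = 693889)
(-5934 - 1*9493) + u = (-5934 - 1*9493) + 693889 = (-5934 - 9493) + 693889 = -15427 + 693889 = 678462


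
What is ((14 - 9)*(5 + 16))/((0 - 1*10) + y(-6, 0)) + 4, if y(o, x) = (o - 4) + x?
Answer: -5/4 ≈ -1.2500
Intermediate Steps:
y(o, x) = -4 + o + x (y(o, x) = (-4 + o) + x = -4 + o + x)
((14 - 9)*(5 + 16))/((0 - 1*10) + y(-6, 0)) + 4 = ((14 - 9)*(5 + 16))/((0 - 1*10) + (-4 - 6 + 0)) + 4 = (5*21)/((0 - 10) - 10) + 4 = 105/(-10 - 10) + 4 = 105/(-20) + 4 = 105*(-1/20) + 4 = -21/4 + 4 = -5/4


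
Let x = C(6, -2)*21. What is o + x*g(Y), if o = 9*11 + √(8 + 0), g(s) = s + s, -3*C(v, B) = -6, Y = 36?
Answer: 3123 + 2*√2 ≈ 3125.8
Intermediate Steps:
C(v, B) = 2 (C(v, B) = -⅓*(-6) = 2)
g(s) = 2*s
o = 99 + 2*√2 (o = 99 + √8 = 99 + 2*√2 ≈ 101.83)
x = 42 (x = 2*21 = 42)
o + x*g(Y) = (99 + 2*√2) + 42*(2*36) = (99 + 2*√2) + 42*72 = (99 + 2*√2) + 3024 = 3123 + 2*√2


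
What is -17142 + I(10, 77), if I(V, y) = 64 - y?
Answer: -17155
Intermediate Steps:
-17142 + I(10, 77) = -17142 + (64 - 1*77) = -17142 + (64 - 77) = -17142 - 13 = -17155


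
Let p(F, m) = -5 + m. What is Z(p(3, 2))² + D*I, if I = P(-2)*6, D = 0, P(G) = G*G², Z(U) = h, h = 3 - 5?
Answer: 4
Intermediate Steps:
h = -2
Z(U) = -2
P(G) = G³
I = -48 (I = (-2)³*6 = -8*6 = -48)
Z(p(3, 2))² + D*I = (-2)² + 0*(-48) = 4 + 0 = 4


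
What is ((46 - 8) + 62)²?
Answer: 10000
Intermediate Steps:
((46 - 8) + 62)² = (38 + 62)² = 100² = 10000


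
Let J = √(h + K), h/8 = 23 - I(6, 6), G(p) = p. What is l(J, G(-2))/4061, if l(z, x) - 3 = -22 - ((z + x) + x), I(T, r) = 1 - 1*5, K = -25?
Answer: -15/4061 - √191/4061 ≈ -0.0070968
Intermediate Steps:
I(T, r) = -4 (I(T, r) = 1 - 5 = -4)
h = 216 (h = 8*(23 - 1*(-4)) = 8*(23 + 4) = 8*27 = 216)
J = √191 (J = √(216 - 25) = √191 ≈ 13.820)
l(z, x) = -19 - z - 2*x (l(z, x) = 3 + (-22 - ((z + x) + x)) = 3 + (-22 - ((x + z) + x)) = 3 + (-22 - (z + 2*x)) = 3 + (-22 + (-z - 2*x)) = 3 + (-22 - z - 2*x) = -19 - z - 2*x)
l(J, G(-2))/4061 = (-19 - √191 - 2*(-2))/4061 = (-19 - √191 + 4)*(1/4061) = (-15 - √191)*(1/4061) = -15/4061 - √191/4061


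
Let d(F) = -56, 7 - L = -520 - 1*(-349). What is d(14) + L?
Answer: 122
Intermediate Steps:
L = 178 (L = 7 - (-520 - 1*(-349)) = 7 - (-520 + 349) = 7 - 1*(-171) = 7 + 171 = 178)
d(14) + L = -56 + 178 = 122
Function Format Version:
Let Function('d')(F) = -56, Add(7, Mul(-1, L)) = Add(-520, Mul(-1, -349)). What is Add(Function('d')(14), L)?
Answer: 122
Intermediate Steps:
L = 178 (L = Add(7, Mul(-1, Add(-520, Mul(-1, -349)))) = Add(7, Mul(-1, Add(-520, 349))) = Add(7, Mul(-1, -171)) = Add(7, 171) = 178)
Add(Function('d')(14), L) = Add(-56, 178) = 122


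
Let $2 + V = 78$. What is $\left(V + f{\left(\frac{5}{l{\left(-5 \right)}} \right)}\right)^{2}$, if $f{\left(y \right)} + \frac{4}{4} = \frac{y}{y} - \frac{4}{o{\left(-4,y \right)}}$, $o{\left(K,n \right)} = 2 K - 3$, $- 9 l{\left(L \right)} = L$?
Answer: $\frac{705600}{121} \approx 5831.4$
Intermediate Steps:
$l{\left(L \right)} = - \frac{L}{9}$
$V = 76$ ($V = -2 + 78 = 76$)
$o{\left(K,n \right)} = -3 + 2 K$
$f{\left(y \right)} = \frac{4}{11}$ ($f{\left(y \right)} = -1 - \left(\frac{4}{-3 + 2 \left(-4\right)} - \frac{y}{y}\right) = -1 + \left(1 - \frac{4}{-3 - 8}\right) = -1 + \left(1 - \frac{4}{-11}\right) = -1 + \left(1 - - \frac{4}{11}\right) = -1 + \left(1 + \frac{4}{11}\right) = -1 + \frac{15}{11} = \frac{4}{11}$)
$\left(V + f{\left(\frac{5}{l{\left(-5 \right)}} \right)}\right)^{2} = \left(76 + \frac{4}{11}\right)^{2} = \left(\frac{840}{11}\right)^{2} = \frac{705600}{121}$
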